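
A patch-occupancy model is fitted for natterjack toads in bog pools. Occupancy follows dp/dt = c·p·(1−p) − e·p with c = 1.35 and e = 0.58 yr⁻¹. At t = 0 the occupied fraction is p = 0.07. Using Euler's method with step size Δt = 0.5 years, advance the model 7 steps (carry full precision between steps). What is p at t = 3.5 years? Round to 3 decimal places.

0.365

Update rule: p ← p + [c·p·(1−p) − e·p]·Δt with Δt = 0.5.
step 1: Δp = +0.02364, p = 0.09364
step 2: Δp = +0.03013, p = 0.12378
step 3: Δp = +0.03731, p = 0.16109
step 4: Δp = +0.04450, p = 0.20559
step 5: Δp = +0.05062, p = 0.25621
step 6: Δp = +0.05433, p = 0.31054
step 7: Δp = +0.05446, p = 0.36501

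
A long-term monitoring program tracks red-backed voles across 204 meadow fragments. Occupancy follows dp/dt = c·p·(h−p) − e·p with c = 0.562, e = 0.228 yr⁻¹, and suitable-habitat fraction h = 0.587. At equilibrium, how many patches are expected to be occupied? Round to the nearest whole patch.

37

p* = h − e/c = 0.587 − 0.4057 = 0.1813.
Expected occupied patches = N × p* = 204 × 0.1813 = 36.99 ≈ 37.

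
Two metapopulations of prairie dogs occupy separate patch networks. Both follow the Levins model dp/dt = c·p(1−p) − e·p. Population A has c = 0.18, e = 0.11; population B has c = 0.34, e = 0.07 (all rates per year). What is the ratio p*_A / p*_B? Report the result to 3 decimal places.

0.490

A: p*_A = 1 − 0.11/0.18 = 0.3889.
B: p*_B = 1 − 0.07/0.34 = 0.7941.
p*_A / p*_B = 0.3889/0.7941 = 0.4897.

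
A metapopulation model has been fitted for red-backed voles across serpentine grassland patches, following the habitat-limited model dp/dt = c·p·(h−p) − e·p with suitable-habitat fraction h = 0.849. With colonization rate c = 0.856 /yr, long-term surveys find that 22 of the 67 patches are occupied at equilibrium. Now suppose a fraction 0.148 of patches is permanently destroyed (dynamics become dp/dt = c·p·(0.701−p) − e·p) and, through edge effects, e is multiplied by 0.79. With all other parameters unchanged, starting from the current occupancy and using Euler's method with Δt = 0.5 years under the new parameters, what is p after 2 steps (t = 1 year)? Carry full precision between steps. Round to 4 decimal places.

0.3183

Observed p* = 22/67 = 0.32836.
Balance c(h−p*) = e gives e = 0.856×(0.849 − 0.32836) = 0.44567.
Starting from p₀ = 0.32836; update p ← p + (dp/dt)·Δt with the new parameters.
  1  |  dp/dt·Δt = -0.005434  |  p_1 = 0.322924
  2  |  dp/dt·Δt = -0.004593  |  p_2 = 0.318331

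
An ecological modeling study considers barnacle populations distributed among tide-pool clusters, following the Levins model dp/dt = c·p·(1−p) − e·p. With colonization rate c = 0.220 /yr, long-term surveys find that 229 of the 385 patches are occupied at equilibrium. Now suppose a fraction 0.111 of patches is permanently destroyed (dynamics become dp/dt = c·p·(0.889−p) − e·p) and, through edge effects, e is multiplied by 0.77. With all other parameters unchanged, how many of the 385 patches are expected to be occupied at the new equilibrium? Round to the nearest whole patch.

Observed p* = 229/385 = 0.59481.
Balance c(1−p*) = e gives e = 0.220×(1 − 0.59481) = 0.08914.
New p* = 0.889 − e/c = 0.889 − 0.06864/0.22000 = 0.57700.
Expected occupied = 385 × 0.57700 = 222.14 ≈ 222.

222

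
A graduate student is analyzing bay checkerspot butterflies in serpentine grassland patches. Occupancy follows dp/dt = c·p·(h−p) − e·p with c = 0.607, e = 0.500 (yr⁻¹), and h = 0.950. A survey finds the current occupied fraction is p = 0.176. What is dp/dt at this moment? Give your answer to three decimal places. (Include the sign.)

-0.005

Colonization term: c·p·(h−p) = 0.607×0.176×0.7740 = 0.08269.
Extinction term: e·p = 0.08800.
dp/dt = 0.08269 − 0.08800 = -0.00531.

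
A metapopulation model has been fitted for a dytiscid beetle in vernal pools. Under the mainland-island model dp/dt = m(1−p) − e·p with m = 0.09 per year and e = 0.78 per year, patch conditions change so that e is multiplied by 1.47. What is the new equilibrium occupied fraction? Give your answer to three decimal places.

Before: p* = 0.09/(0.09+0.78) = 0.1034.
After: m = 0.09, e = 1.1466; p* = 0.09/1.2366 = 0.0728.

0.073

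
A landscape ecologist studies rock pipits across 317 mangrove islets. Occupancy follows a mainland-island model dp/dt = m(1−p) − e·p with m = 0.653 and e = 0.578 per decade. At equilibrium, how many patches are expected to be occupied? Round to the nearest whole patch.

p* = m/(m+e) = 0.653/1.2310 = 0.5305.
Expected occupied patches = N × p* = 317 × 0.5305 = 168.16 ≈ 168.

168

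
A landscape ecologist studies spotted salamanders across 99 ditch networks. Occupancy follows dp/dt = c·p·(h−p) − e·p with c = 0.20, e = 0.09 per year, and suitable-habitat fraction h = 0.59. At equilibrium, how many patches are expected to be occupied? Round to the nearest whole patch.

p* = h − e/c = 0.59 − 0.4500 = 0.1400.
Expected occupied patches = N × p* = 99 × 0.1400 = 13.86 ≈ 14.

14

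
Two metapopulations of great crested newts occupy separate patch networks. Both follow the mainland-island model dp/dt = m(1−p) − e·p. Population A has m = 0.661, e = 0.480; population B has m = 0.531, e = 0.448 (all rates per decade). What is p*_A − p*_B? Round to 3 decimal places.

A: p*_A = m/(m+e) = 0.661/1.1410 = 0.5793.
B: p*_B = 0.531/0.9790 = 0.5424.
p*_A − p*_B = 0.5793 − 0.5424 = 0.0369.

0.037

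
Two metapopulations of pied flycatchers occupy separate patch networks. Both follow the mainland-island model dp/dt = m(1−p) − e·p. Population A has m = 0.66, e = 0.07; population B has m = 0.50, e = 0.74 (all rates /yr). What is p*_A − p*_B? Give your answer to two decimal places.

A: p*_A = m/(m+e) = 0.66/0.7300 = 0.9041.
B: p*_B = 0.50/1.2400 = 0.4032.
p*_A − p*_B = 0.9041 − 0.4032 = 0.5009.

0.50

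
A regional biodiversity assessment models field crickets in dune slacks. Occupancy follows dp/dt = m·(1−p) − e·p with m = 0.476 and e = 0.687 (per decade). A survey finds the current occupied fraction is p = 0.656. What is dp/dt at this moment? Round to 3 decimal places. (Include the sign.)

-0.287

Colonization term: m·(1−p) = 0.476×0.3440 = 0.16374.
Extinction term: e·p = 0.45067.
dp/dt = 0.16374 − 0.45067 = -0.28693.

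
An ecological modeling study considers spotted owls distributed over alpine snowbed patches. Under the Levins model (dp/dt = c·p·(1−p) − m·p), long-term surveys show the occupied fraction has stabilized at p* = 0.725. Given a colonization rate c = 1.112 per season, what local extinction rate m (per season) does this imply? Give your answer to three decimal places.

0.306

At equilibrium c(1−p*) = m.
m = 1.112 × (1 − 0.725) = 1.112 × 0.2750 = 0.3058.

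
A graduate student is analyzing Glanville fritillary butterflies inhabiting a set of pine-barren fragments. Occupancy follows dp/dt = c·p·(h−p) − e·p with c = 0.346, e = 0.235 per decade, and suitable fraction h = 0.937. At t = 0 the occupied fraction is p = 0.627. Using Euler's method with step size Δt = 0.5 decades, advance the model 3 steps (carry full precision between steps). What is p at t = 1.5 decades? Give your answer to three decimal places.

0.525

Update rule: p ← p + [c·p·(h−p) − e·p]·Δt with Δt = 0.5.
  1  |  dp/dt·Δt = -0.040046  |  p_1 = 0.586954
  2  |  dp/dt·Δt = -0.033422  |  p_2 = 0.553531
  3  |  dp/dt·Δt = -0.028319  |  p_3 = 0.525213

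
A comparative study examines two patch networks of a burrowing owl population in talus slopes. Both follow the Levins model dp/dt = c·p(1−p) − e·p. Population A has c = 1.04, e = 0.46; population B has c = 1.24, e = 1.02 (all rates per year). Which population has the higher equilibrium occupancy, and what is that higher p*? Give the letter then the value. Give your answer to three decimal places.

A: p*_A = 1 − 0.46/1.04 = 0.5577.
B: p*_B = 1 − 1.02/1.24 = 0.1774.
A is higher at 0.5577.

A, 0.558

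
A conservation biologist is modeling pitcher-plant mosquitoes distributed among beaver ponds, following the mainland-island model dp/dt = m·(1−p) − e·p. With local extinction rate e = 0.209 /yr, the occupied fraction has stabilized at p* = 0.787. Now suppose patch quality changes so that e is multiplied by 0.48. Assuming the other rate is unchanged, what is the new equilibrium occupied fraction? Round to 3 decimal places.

Balance m(1−p*) = e·p* gives m = e·p*/(1−p*) = 0.209×0.78700/0.21300 = 0.77222.
New p* = m/(m+e) = 0.77222/(0.77222+0.10032) = 0.88503.

0.885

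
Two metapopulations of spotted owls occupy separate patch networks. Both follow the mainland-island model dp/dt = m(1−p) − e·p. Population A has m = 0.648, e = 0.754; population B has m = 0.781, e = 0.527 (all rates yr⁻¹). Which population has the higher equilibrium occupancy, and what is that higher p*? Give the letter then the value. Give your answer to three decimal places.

B, 0.597

A: p*_A = m/(m+e) = 0.648/1.4020 = 0.4622.
B: p*_B = 0.781/1.3080 = 0.5971.
B is higher at 0.5971.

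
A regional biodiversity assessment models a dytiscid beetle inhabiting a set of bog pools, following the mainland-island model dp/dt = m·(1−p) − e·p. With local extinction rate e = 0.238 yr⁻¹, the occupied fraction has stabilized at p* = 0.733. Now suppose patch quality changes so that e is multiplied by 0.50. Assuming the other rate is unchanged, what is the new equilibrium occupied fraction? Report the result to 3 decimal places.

Balance m(1−p*) = e·p* gives m = e·p*/(1−p*) = 0.238×0.73300/0.26700 = 0.65339.
New p* = m/(m+e) = 0.65339/(0.65339+0.11900) = 0.84593.

0.846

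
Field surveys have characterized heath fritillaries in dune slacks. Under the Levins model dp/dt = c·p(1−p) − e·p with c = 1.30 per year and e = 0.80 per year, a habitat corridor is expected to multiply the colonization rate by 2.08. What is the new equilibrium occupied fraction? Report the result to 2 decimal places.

Before: p* = 1 − 0.80/1.30 = 0.3846.
After the change, c = 2.704, e = 0.8, so p* = 1 − 0.8/2.704 = 0.7041.

0.70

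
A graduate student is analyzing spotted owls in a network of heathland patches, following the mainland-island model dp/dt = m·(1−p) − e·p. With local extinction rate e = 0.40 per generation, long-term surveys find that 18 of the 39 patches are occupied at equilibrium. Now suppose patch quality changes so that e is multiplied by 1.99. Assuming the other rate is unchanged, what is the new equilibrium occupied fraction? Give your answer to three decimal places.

0.301

Observed p* = 18/39 = 0.46154.
Balance m(1−p*) = e·p* gives m = e·p*/(1−p*) = 0.40×0.46154/0.53846 = 0.34286.
New p* = m/(m+e) = 0.34286/(0.34286+0.79600) = 0.30106.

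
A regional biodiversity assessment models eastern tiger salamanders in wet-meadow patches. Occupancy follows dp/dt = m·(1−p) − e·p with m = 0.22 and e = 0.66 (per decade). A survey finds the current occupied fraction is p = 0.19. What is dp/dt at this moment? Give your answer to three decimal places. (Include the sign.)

0.053

Colonization term: m·(1−p) = 0.22×0.8100 = 0.17820.
Extinction term: e·p = 0.12540.
dp/dt = 0.17820 − 0.12540 = 0.05280.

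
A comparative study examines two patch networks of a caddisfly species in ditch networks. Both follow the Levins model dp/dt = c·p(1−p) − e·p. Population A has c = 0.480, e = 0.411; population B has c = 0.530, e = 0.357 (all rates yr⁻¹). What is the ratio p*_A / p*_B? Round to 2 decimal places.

0.44

A: p*_A = 1 − 0.411/0.480 = 0.1438.
B: p*_B = 1 − 0.357/0.530 = 0.3264.
p*_A / p*_B = 0.1438/0.3264 = 0.4404.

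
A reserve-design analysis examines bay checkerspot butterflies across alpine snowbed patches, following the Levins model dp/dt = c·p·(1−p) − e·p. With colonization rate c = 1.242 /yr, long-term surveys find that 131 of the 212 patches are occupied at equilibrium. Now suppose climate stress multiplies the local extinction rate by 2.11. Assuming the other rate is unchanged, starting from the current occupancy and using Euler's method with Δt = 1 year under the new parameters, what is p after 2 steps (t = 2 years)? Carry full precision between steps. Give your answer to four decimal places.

Observed p* = 131/212 = 0.61792.
Balance c(1−p*) = e gives e = 1.242×(1 − 0.61792) = 0.47454.
Starting from p₀ = 0.61792; update p ← p + (dp/dt)·Δt with the new parameters.
step 1: Δp = -0.32548, p = 0.29244
step 2: Δp = -0.03582, p = 0.25662

0.2566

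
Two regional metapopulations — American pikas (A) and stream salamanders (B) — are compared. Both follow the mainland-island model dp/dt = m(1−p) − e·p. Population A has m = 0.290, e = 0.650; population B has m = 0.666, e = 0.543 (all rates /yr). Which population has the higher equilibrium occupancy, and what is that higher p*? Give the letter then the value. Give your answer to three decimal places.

A: p*_A = m/(m+e) = 0.290/0.9400 = 0.3085.
B: p*_B = 0.666/1.2090 = 0.5509.
B is higher at 0.5509.

B, 0.551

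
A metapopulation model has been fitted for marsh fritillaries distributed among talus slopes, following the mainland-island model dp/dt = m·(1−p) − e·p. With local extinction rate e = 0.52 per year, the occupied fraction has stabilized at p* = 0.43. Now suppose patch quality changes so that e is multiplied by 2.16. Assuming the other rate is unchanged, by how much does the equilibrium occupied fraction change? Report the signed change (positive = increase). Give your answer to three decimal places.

-0.171

Balance m(1−p*) = e·p* gives m = e·p*/(1−p*) = 0.52×0.43000/0.57000 = 0.39228.
New p* = m/(m+e) = 0.39228/(0.39228+1.12320) = 0.25885.
Δp* = 0.25885 − 0.43000 = -0.17115.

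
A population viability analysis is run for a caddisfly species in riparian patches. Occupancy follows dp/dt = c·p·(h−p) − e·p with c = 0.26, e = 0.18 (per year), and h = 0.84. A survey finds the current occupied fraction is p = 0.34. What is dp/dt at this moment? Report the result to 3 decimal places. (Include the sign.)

Colonization term: c·p·(h−p) = 0.26×0.34×0.5000 = 0.04420.
Extinction term: e·p = 0.06120.
dp/dt = 0.04420 − 0.06120 = -0.01700.

-0.017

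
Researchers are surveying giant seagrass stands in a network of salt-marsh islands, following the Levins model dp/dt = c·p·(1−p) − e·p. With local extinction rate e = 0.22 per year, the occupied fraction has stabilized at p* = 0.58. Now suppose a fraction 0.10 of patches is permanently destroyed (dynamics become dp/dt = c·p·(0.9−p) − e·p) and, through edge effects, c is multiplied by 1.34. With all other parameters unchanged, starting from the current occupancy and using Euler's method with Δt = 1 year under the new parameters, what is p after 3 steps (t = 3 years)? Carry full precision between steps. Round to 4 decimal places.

0.5852

Balance c(1−p*) = e gives c = e/(1 − 0.58000) = 0.22/0.42000 = 0.52381.
Starting from p₀ = 0.58000; update p ← p + (dp/dt)·Δt with the new parameters.
  1  |  dp/dt·Δt = +0.002674  |  p_1 = 0.582674
  2  |  dp/dt·Δt = +0.001592  |  p_2 = 0.584266
  3  |  dp/dt·Δt = +0.000944  |  p_3 = 0.585210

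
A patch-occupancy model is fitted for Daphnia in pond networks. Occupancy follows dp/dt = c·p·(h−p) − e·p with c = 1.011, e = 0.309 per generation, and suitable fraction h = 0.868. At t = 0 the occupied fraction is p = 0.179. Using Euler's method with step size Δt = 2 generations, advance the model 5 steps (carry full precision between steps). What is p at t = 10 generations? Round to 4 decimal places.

Update rule: p ← p + [c·p·(h−p) − e·p]·Δt with Δt = 2.
step 1: Δp = +0.13875, p = 0.31775
step 2: Δp = +0.15716, p = 0.47491
step 3: Δp = +0.08397, p = 0.55889
step 4: Δp = +0.00393, p = 0.56281
step 5: Δp = -0.00051, p = 0.56230

0.5623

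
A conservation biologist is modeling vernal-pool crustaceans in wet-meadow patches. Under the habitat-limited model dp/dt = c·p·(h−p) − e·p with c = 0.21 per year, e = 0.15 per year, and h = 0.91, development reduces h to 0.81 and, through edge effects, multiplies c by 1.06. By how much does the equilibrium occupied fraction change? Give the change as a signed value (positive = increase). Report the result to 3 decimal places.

Before: p* = h − e/c = 0.91 − 0.15/0.21 = 0.91 − 0.7143 = 0.1957.
After: c = 0.2226, e = 0.15, h = 0.81; p* = 0.81 − 0.15/0.2226 = 0.1361.
Δp* = 0.1361 − 0.1957 = -0.0596.

-0.060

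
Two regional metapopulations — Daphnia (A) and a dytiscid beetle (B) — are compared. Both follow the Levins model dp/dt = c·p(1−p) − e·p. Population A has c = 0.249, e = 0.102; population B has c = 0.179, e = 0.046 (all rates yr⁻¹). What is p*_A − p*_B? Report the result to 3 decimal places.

-0.153

A: p*_A = 1 − 0.102/0.249 = 0.5904.
B: p*_B = 1 − 0.046/0.179 = 0.7430.
p*_A − p*_B = 0.5904 − 0.7430 = -0.1527.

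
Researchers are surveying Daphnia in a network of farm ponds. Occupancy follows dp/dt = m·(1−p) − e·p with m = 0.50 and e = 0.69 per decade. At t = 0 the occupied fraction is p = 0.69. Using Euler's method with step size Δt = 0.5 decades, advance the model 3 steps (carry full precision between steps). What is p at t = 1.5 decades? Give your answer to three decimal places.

0.438

Update rule: p ← p + [m·(1−p) − e·p]·Δt with Δt = 0.5.
p: 0.69000 → 0.52945  (Δp = -0.16055)
p: 0.52945 → 0.46443  (Δp = -0.06502)
p: 0.46443 → 0.43809  (Δp = -0.02633)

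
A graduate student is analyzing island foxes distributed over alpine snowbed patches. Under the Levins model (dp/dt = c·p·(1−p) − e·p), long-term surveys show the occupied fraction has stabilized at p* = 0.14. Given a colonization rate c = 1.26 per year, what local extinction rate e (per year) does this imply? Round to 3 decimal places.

At equilibrium c(1−p*) = e.
e = 1.26 × (1 − 0.14) = 1.26 × 0.8600 = 1.0836.

1.084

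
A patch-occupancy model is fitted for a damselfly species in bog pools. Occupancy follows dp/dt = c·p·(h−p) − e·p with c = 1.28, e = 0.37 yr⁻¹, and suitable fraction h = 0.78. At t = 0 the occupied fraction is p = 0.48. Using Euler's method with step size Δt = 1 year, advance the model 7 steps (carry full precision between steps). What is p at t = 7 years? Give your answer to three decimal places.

Update rule: p ← p + [c·p·(h−p) − e·p]·Δt with Δt = 1.
p: 0.48000 → 0.48672  (Δp = +0.00672)
p: 0.48672 → 0.48935  (Δp = +0.00263)
p: 0.48935 → 0.49034  (Δp = +0.00100)
p: 0.49034 → 0.49072  (Δp = +0.00037)
p: 0.49072 → 0.49086  (Δp = +0.00014)
p: 0.49086 → 0.49091  (Δp = +0.00005)
p: 0.49091 → 0.49093  (Δp = +0.00002)

0.491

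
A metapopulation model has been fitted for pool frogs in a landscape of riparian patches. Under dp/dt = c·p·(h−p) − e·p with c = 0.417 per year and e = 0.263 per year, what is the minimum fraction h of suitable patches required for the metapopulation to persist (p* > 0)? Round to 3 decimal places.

0.631

p* = h − e/c is positive only when h > e/c.
h_min = e/c = 0.263/0.417 = 0.6307.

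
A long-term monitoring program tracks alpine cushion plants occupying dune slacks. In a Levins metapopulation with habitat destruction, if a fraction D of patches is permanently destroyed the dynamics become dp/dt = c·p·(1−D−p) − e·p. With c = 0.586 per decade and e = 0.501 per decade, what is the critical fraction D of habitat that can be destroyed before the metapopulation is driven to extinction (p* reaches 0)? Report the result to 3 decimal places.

0.145

The nontrivial equilibrium is p* = (1−D) − e/c; extinction occurs when this hits zero.
So D_crit = 1 − e/c = 1 − 0.501/0.586 = 1 − 0.8549 = 0.1451.
This equals the undisturbed p*, a classic result of Lande's extension.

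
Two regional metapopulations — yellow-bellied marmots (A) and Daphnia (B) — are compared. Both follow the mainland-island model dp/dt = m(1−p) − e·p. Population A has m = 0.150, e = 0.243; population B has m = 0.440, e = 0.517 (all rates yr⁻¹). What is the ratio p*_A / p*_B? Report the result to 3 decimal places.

A: p*_A = m/(m+e) = 0.150/0.3930 = 0.3817.
B: p*_B = 0.440/0.9570 = 0.4598.
p*_A / p*_B = 0.3817/0.4598 = 0.8302.

0.830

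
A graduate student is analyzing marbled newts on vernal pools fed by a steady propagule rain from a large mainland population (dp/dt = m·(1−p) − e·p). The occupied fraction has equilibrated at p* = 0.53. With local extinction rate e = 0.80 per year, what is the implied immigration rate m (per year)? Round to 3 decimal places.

0.902

At equilibrium m(1−p*) = e·p*, so m = e·p*/(1−p*).
m = 0.80 × 0.53 / 0.4700 = 0.4240/0.4700 = 0.9021.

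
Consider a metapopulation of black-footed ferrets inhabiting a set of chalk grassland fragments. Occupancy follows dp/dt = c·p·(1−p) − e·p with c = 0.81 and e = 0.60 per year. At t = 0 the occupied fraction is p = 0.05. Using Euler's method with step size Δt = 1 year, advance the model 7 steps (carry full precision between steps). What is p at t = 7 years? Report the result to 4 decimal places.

0.1288

Update rule: p ← p + [c·p·(1−p) − e·p]·Δt with Δt = 1.
t = 1: p = 0.05000 + (+0.00848) = 0.05848
t = 2: p = 0.05848 + (+0.00951) = 0.06799
t = 3: p = 0.06799 + (+0.01053) = 0.07852
t = 4: p = 0.07852 + (+0.01150) = 0.09001
t = 5: p = 0.09001 + (+0.01234) = 0.10235
t = 6: p = 0.10235 + (+0.01301) = 0.11536
t = 7: p = 0.11536 + (+0.01345) = 0.12881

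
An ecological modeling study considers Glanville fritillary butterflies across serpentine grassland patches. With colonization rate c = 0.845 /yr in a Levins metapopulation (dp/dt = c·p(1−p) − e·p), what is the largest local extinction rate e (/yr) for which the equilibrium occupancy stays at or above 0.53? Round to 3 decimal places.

1 − e/c ≥ 0.53 ⇒ e ≤ c(1 − 0.53) = 0.845 × 0.4700.
e_max = 0.3971.

0.397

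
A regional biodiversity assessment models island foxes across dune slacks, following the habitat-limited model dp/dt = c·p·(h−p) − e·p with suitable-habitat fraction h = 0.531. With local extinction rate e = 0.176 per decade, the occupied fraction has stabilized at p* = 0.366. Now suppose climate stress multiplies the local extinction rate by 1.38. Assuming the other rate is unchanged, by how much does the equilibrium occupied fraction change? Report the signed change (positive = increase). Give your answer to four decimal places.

Balance c(h−p*) = e gives c = e/(0.531 − 0.36600) = 0.176/0.16500 = 1.06667.
New p* = 0.531 − e/c = 0.531 − 0.24288/1.06667 = 0.30330.
Δp* = 0.30330 − 0.36600 = -0.06270.

-0.0627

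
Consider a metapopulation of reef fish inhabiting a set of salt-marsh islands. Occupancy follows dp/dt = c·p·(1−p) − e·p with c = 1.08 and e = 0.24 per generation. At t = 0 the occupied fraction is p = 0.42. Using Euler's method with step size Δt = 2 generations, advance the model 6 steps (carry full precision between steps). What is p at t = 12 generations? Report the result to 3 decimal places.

Update rule: p ← p + [c·p·(1−p) − e·p]·Δt with Δt = 2.
t = 2: p = 0.42000 + (+0.32458) = 0.74458
t = 4: p = 0.74458 + (+0.05340) = 0.79797
t = 6: p = 0.79797 + (-0.03481) = 0.76316
t = 8: p = 0.76316 + (+0.02409) = 0.78725
t = 10: p = 0.78725 + (-0.01611) = 0.77114
t = 12: p = 0.77114 + (+0.01106) = 0.78220

0.782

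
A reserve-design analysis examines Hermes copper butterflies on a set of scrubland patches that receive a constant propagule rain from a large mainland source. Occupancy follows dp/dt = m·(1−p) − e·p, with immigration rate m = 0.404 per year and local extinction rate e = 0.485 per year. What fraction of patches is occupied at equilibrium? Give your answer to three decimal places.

0.454

At equilibrium the propagule rain into empty patches balances local extinction: m(1−p*) = e·p*.
p* = m/(m+e) = 0.404/(0.404+0.485) = 0.404/0.8890 = 0.4544.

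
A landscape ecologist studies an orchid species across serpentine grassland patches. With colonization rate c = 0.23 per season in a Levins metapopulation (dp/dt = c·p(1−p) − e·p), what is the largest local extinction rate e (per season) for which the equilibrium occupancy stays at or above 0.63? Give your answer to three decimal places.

1 − e/c ≥ 0.63 ⇒ e ≤ c(1 − 0.63) = 0.23 × 0.3700.
e_max = 0.0851.

0.085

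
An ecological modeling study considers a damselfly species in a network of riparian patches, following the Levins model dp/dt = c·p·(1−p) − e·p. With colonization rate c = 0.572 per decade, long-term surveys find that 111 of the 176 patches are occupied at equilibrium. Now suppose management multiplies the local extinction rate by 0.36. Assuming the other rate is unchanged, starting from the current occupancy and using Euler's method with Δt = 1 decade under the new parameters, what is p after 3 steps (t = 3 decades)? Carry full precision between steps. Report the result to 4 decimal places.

Observed p* = 111/176 = 0.63068.
Balance c(1−p*) = e gives e = 0.572×(1 − 0.63068) = 0.21125.
Starting from p₀ = 0.63068; update p ← p + (dp/dt)·Δt with the new parameters.
p: 0.63068 → 0.71595  (Δp = +0.08527)
p: 0.71595 → 0.77783  (Δp = +0.06188)
p: 0.77783 → 0.81752  (Δp = +0.03969)

0.8175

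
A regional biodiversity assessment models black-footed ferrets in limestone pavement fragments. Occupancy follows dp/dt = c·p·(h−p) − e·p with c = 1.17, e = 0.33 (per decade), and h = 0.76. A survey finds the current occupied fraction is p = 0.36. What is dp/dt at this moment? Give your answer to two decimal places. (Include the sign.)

0.05

Colonization term: c·p·(h−p) = 1.17×0.36×0.4000 = 0.16848.
Extinction term: e·p = 0.11880.
dp/dt = 0.16848 − 0.11880 = 0.04968.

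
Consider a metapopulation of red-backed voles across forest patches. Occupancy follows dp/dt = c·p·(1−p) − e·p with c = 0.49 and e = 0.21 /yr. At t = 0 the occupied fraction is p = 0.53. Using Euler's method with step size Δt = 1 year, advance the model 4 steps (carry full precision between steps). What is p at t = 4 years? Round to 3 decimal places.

Update rule: p ← p + [c·p·(1−p) − e·p]·Δt with Δt = 1.
t = 1: p = 0.53000 + (+0.01076) = 0.54076
t = 2: p = 0.54076 + (+0.00813) = 0.54889
t = 3: p = 0.54889 + (+0.00606) = 0.55495
t = 4: p = 0.55495 + (+0.00448) = 0.55943

0.559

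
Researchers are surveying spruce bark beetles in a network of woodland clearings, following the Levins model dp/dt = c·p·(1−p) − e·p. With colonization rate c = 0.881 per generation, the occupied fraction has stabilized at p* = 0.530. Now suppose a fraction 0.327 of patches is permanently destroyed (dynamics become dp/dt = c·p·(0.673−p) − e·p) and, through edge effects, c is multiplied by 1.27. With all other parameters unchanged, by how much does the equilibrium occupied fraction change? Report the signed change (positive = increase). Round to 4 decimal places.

-0.2271

Balance c(1−p*) = e gives e = 0.881×(1 − 0.53000) = 0.41407.
New p* = 0.673 − e/c = 0.673 − 0.41407/1.11887 = 0.30292.
Δp* = 0.30292 − 0.53000 = -0.22708.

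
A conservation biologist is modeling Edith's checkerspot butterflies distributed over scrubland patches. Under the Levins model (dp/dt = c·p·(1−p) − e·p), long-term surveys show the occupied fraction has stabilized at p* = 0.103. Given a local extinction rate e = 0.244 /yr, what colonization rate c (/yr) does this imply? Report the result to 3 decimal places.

At equilibrium c(1−p*) = e, so c = e/(1−p*).
c = 0.244/(1 − 0.103) = 0.244/0.8970 = 0.2720.

0.272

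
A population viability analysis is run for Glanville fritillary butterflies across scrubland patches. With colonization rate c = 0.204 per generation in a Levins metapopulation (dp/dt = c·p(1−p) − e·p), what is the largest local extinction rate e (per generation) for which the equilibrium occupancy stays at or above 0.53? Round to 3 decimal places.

1 − e/c ≥ 0.53 ⇒ e ≤ c(1 − 0.53) = 0.204 × 0.4700.
e_max = 0.0959.

0.096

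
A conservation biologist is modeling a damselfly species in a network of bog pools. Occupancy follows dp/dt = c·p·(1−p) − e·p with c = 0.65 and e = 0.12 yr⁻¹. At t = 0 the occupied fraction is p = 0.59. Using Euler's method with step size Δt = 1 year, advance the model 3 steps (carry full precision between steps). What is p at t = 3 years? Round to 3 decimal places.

0.775

Update rule: p ← p + [c·p·(1−p) − e·p]·Δt with Δt = 1.
  1  |  dp/dt·Δt = +0.086435  |  p_1 = 0.676435
  2  |  dp/dt·Δt = +0.061094  |  p_2 = 0.737529
  3  |  dp/dt·Δt = +0.037324  |  p_3 = 0.774852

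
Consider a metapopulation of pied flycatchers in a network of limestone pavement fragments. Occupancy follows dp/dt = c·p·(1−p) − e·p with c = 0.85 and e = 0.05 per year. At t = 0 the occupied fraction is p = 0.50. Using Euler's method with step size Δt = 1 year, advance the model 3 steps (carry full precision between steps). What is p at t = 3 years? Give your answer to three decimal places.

0.911

Update rule: p ← p + [c·p·(1−p) − e·p]·Δt with Δt = 1.
p: 0.50000 → 0.68750  (Δp = +0.18750)
p: 0.68750 → 0.83574  (Δp = +0.14824)
p: 0.83574 → 0.91064  (Δp = +0.07490)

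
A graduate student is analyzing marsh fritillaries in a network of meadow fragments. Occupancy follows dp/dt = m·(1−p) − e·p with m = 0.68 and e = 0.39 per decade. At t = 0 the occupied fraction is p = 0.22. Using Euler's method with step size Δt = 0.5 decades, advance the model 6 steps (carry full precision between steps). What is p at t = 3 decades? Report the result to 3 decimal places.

Update rule: p ← p + [m·(1−p) − e·p]·Δt with Δt = 0.5.
step 1: Δp = +0.22230, p = 0.44230
step 2: Δp = +0.10337, p = 0.54567
step 3: Δp = +0.04807, p = 0.59374
step 4: Δp = +0.02235, p = 0.61609
step 5: Δp = +0.01039, p = 0.62648
step 6: Δp = +0.00483, p = 0.63131

0.631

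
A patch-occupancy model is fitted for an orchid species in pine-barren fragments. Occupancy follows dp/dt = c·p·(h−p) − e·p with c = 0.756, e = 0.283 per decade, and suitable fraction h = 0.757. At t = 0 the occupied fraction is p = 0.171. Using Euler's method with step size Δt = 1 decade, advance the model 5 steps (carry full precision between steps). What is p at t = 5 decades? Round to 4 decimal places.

0.2996

Update rule: p ← p + [c·p·(h−p) − e·p]·Δt with Δt = 1.
t = 1: p = 0.17100 + (+0.02736) = 0.19836
t = 2: p = 0.19836 + (+0.02764) = 0.22600
t = 3: p = 0.22600 + (+0.02677) = 0.25277
t = 4: p = 0.25277 + (+0.02482) = 0.27759
t = 5: p = 0.27759 + (+0.02205) = 0.29964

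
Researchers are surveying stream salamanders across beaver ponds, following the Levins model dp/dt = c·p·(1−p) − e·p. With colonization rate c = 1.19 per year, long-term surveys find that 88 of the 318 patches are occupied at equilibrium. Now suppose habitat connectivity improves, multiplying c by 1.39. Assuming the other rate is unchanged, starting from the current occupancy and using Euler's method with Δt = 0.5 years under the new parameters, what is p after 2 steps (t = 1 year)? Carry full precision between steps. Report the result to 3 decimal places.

Observed p* = 88/318 = 0.27673.
Balance c(1−p*) = e gives e = 1.19×(1 − 0.27673) = 0.86069.
Starting from p₀ = 0.27673; update p ← p + (dp/dt)·Δt with the new parameters.
p: 0.27673 → 0.32317  (Δp = +0.04644)
p: 0.32317 → 0.36500  (Δp = +0.04183)

0.365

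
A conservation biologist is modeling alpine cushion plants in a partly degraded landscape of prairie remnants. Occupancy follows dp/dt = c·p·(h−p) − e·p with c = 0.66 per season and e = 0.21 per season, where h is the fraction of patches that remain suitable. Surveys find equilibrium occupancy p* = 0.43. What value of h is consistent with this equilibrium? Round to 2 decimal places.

0.75

At equilibrium c(h−p*) = e, so h = p* + e/c.
h = 0.43 + 0.21/0.66 = 0.43 + 0.3182 = 0.7482.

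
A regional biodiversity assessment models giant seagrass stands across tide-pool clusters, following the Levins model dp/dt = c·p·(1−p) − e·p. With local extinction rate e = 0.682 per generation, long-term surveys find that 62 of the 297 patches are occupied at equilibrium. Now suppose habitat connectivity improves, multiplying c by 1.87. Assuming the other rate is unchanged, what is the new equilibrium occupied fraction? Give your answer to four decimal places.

Observed p* = 62/297 = 0.20875.
Balance c(1−p*) = e gives c = e/(1 − 0.20875) = 0.682/0.79125 = 0.86193.
New p* = 1 − e/c = 1 − 0.68200/1.61181 = 0.57687.

0.5769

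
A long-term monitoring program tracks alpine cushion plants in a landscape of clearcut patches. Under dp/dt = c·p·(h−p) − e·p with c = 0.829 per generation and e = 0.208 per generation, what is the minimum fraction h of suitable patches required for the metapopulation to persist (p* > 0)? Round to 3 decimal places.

0.251

p* = h − e/c is positive only when h > e/c.
h_min = e/c = 0.208/0.829 = 0.2509.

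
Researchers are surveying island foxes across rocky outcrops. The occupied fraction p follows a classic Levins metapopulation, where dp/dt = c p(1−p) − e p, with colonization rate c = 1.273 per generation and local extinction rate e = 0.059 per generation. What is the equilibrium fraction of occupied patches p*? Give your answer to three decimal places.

At equilibrium, colonization balances extinction: c·p*·(1−p*) = e·p*.
So p* = 1 − e/c = 1 − 0.059/1.273 = 1 − 0.0463 = 0.9537.

0.954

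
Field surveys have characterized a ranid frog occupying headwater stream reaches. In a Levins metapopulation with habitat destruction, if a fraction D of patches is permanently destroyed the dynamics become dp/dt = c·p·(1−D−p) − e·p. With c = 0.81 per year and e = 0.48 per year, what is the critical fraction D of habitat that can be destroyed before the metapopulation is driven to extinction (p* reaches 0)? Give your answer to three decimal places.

0.407

The nontrivial equilibrium is p* = (1−D) − e/c; extinction occurs when this hits zero.
So D_crit = 1 − e/c = 1 − 0.48/0.81 = 1 − 0.5926 = 0.4074.
Note this equals the original equilibrium occupancy — the Levins extinction-debt result.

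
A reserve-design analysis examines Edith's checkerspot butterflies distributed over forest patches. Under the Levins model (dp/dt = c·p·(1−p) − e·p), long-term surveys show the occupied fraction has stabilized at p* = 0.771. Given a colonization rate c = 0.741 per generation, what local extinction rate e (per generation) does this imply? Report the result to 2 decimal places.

0.17

At equilibrium c(1−p*) = e.
e = 0.741 × (1 − 0.771) = 0.741 × 0.2290 = 0.1697.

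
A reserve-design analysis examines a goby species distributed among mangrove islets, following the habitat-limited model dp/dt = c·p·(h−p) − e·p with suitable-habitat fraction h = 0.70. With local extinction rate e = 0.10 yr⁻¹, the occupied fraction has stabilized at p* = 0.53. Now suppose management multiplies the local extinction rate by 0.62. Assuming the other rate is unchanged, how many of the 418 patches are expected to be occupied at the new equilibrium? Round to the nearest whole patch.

249

Balance c(h−p*) = e gives c = e/(0.7 − 0.53000) = 0.10/0.17000 = 0.58824.
New p* = 0.7 − e/c = 0.7 − 0.06200/0.58824 = 0.59460.
Expected occupied = 418 × 0.59460 = 248.54 ≈ 249.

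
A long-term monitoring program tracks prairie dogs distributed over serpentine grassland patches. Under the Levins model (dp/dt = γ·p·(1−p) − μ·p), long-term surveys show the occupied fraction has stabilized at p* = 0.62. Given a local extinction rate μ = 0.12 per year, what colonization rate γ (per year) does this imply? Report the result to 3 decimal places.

At equilibrium γ(1−p*) = μ, so γ = μ/(1−p*).
γ = 0.12/(1 − 0.62) = 0.12/0.3800 = 0.3158.

0.316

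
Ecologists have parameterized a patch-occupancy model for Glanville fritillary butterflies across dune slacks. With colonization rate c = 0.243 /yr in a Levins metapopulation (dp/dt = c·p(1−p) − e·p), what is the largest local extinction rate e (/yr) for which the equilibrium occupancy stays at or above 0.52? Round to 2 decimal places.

0.12

1 − e/c ≥ 0.52 ⇒ e ≤ c(1 − 0.52) = 0.243 × 0.4800.
e_max = 0.1166.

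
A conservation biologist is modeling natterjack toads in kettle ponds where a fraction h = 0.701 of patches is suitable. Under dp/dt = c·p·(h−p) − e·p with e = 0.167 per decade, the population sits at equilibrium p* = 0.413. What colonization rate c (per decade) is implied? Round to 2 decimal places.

0.58

At equilibrium c(h−p*) = e, so c = e/(h−p*).
c = 0.167/(0.701 − 0.413) = 0.167/0.2880 = 0.5799.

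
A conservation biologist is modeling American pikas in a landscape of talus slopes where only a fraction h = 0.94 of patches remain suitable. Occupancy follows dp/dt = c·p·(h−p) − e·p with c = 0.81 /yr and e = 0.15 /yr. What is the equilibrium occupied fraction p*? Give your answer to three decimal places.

Setting dp/dt = 0 and dividing by p* gives c·(h−p*) = e.
So p* = h − e/c = 0.94 − 0.15/0.81 = 0.94 − 0.1852 = 0.7548.

0.755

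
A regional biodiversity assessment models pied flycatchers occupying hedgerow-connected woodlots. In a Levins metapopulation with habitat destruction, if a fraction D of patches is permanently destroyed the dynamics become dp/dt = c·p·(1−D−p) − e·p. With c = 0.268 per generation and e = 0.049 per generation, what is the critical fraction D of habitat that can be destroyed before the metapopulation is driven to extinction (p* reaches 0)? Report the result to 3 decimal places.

0.817

The nontrivial equilibrium is p* = (1−D) − e/c; extinction occurs when this hits zero.
So D_crit = 1 − e/c = 1 − 0.049/0.268 = 1 − 0.1828 = 0.8172.
Note this equals the original equilibrium occupancy — the Levins extinction-debt result.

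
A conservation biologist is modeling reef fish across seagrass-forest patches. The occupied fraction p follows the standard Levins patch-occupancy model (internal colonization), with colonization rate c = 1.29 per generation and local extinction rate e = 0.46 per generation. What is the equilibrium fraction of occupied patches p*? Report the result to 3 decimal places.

Setting dp/dt = 0 and dividing through by p* gives c·(1−p*) = e.
So p* = 1 − e/c = 1 − 0.46/1.29 = 1 − 0.3566 = 0.6434.

0.643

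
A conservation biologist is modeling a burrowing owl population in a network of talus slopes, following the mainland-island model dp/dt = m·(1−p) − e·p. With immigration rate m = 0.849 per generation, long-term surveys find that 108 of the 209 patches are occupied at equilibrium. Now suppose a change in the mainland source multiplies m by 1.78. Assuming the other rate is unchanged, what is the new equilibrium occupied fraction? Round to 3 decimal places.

Observed p* = 108/209 = 0.51675.
Balance m(1−p*) = e·p* gives e = m(1−p*)/p* = 0.849×0.48325/0.51675 = 0.79396.
New p* = m/(m+e) = 1.51122/(1.51122+0.79396) = 0.65558.

0.656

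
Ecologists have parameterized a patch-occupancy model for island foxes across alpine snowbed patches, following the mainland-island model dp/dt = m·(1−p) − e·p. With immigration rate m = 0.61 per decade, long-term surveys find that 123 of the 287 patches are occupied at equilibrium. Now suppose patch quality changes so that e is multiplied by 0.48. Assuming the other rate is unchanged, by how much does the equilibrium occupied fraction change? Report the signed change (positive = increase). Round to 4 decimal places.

0.1812

Observed p* = 123/287 = 0.42857.
Balance m(1−p*) = e·p* gives e = m(1−p*)/p* = 0.61×0.57143/0.42857 = 0.81334.
New p* = m/(m+e) = 0.61000/(0.61000+0.39040) = 0.60976.
Δp* = 0.60976 − 0.42857 = +0.18119.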